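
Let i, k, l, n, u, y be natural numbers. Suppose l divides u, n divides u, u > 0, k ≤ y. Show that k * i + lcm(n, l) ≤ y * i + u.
Because k ≤ y, by multiplying by a non-negative, k * i ≤ y * i. n divides u and l divides u, so lcm(n, l) divides u. u > 0, so lcm(n, l) ≤ u. k * i ≤ y * i, so k * i + lcm(n, l) ≤ y * i + u.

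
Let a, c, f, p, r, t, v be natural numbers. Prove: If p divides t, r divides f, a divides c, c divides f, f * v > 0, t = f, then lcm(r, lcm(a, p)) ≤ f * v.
a divides c and c divides f, therefore a divides f. t = f and p divides t, therefore p divides f. a divides f, so lcm(a, p) divides f. r divides f, so lcm(r, lcm(a, p)) divides f. Then lcm(r, lcm(a, p)) divides f * v. Since f * v > 0, lcm(r, lcm(a, p)) ≤ f * v.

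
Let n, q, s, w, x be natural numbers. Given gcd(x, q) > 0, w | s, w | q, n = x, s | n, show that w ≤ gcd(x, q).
From n = x and s | n, s | x. w | s, so w | x. From w | q, w | gcd(x, q). gcd(x, q) > 0, so w ≤ gcd(x, q).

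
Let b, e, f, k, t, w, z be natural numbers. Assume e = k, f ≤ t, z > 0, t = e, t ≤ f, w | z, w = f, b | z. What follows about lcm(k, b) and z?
lcm(k, b) ≤ z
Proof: From f ≤ t and t ≤ f, f = t. Because t = e and e = k, t = k. f = t, so f = k. Because w = f and w | z, f | z. Since f = k, k | z. b | z, so lcm(k, b) | z. Since z > 0, lcm(k, b) ≤ z.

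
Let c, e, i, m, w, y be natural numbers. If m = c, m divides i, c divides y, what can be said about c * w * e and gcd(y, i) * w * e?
c * w * e divides gcd(y, i) * w * e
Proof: From m = c and m divides i, c divides i. From c divides y, c divides gcd(y, i). Then c * w divides gcd(y, i) * w. Then c * w * e divides gcd(y, i) * w * e.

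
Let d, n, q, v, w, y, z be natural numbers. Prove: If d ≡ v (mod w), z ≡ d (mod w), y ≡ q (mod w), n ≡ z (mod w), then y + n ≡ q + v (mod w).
From n ≡ z (mod w) and z ≡ d (mod w), n ≡ d (mod w). d ≡ v (mod w), so n ≡ v (mod w). Because y ≡ q (mod w), y + n ≡ q + v (mod w).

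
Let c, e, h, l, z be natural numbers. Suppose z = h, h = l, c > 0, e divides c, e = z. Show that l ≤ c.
z = h and h = l, thus z = l. From e = z and e divides c, z divides c. c > 0, so z ≤ c. Since z = l, l ≤ c.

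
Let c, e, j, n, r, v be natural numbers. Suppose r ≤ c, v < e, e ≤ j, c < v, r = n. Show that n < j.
Since v < e and e ≤ j, v < j. Because c < v, c < j. r ≤ c, so r < j. Since r = n, n < j.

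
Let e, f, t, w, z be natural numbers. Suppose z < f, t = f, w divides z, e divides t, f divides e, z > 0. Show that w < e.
From w divides z and z > 0, w ≤ z. From t = f and e divides t, e divides f. Since f divides e, f = e. Since z < f, z < e. Since w ≤ z, w < e.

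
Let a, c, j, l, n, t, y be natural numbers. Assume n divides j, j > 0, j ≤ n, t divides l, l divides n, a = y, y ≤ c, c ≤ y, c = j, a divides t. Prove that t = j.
From n divides j and j > 0, n ≤ j. Since j ≤ n, n = j. t divides l and l divides n, therefore t divides n. From n = j, t divides j. y ≤ c and c ≤ y, therefore y = c. Since a = y, a = c. c = j, so a = j. a divides t, so j divides t. Since t divides j, t = j.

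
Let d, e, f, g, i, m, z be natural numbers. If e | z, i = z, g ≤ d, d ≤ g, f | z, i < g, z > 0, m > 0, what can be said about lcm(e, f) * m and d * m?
lcm(e, f) * m < d * m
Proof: Because e | z and f | z, lcm(e, f) | z. z > 0, so lcm(e, f) ≤ z. g ≤ d and d ≤ g, thus g = d. Since i = z and i < g, z < g. Since g = d, z < d. Because lcm(e, f) ≤ z, lcm(e, f) < d. m > 0, so lcm(e, f) * m < d * m.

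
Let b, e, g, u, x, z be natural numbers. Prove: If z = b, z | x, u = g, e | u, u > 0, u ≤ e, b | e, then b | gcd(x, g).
Because z = b and z | x, b | x. e | u and u > 0, therefore e ≤ u. Since u ≤ e, e = u. Since b | e, b | u. Since u = g, b | g. From b | x, b | gcd(x, g).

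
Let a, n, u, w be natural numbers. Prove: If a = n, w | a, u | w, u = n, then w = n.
From a = n and w | a, w | n. From u = n and u | w, n | w. w | n, so w = n.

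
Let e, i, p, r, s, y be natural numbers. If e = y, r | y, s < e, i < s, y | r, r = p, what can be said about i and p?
i < p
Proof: y | r and r | y, so y = r. r = p, so y = p. i < s and s < e, therefore i < e. Since e = y, i < y. y = p, so i < p.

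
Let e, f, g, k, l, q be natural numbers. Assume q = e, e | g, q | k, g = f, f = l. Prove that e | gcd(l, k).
From g = f and f = l, g = l. e | g, so e | l. q = e and q | k, thus e | k. e | l, so e | gcd(l, k).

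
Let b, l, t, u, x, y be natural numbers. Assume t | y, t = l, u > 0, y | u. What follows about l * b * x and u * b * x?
l * b * x ≤ u * b * x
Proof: t | y and y | u, thus t | u. Since u > 0, t ≤ u. t = l, so l ≤ u. Then l * b ≤ u * b. Then l * b * x ≤ u * b * x.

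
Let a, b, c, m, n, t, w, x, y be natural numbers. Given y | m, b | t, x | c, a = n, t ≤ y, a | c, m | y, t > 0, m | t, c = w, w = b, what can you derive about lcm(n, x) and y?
lcm(n, x) | y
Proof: c = w and w = b, therefore c = b. a = n and a | c, so n | c. x | c, so lcm(n, x) | c. c = b, so lcm(n, x) | b. m | y and y | m, thus m = y. m | t, so y | t. Because t > 0, y ≤ t. t ≤ y, so t = y. b | t, so b | y. lcm(n, x) | b, so lcm(n, x) | y.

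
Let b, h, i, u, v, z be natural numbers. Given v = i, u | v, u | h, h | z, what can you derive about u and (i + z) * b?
u | (i + z) * b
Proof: v = i and u | v, hence u | i. u | h and h | z, hence u | z. Since u | i, u | i + z. Then u | (i + z) * b.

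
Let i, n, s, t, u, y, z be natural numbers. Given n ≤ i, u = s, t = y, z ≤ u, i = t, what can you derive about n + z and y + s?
n + z ≤ y + s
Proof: i = t and t = y, hence i = y. From n ≤ i, n ≤ y. From u = s and z ≤ u, z ≤ s. n ≤ y, so n + z ≤ y + s.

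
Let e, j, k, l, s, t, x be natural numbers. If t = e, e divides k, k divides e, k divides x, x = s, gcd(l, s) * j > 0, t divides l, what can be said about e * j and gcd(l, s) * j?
e * j ≤ gcd(l, s) * j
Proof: From t = e and t divides l, e divides l. k divides e and e divides k, therefore k = e. x = s and k divides x, so k divides s. k = e, so e divides s. Since e divides l, e divides gcd(l, s). Then e * j divides gcd(l, s) * j. gcd(l, s) * j > 0, so e * j ≤ gcd(l, s) * j.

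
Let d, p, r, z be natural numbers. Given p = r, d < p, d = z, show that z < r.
p = r and d < p, therefore d < r. d = z, so z < r.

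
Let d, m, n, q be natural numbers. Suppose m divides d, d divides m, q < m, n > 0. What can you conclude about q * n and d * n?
q * n < d * n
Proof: m divides d and d divides m, thus m = d. q < m, so q < d. From n > 0, by multiplying by a positive, q * n < d * n.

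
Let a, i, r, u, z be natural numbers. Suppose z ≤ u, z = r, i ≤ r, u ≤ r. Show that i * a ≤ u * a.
z = r and z ≤ u, hence r ≤ u. u ≤ r, so r = u. From i ≤ r, i ≤ u. Then i * a ≤ u * a.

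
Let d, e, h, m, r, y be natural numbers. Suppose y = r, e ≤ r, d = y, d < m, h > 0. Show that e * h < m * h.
d = y and y = r, hence d = r. d < m, so r < m. e ≤ r, so e < m. h > 0, so e * h < m * h.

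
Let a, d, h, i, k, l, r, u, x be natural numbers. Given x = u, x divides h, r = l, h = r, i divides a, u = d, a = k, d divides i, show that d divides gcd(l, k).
h = r and x divides h, thus x divides r. From x = u, u divides r. r = l, so u divides l. Since u = d, d divides l. a = k and i divides a, so i divides k. d divides i, so d divides k. d divides l, so d divides gcd(l, k).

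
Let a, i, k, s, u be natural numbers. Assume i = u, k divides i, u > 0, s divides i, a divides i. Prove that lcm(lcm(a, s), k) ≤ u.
a divides i and s divides i, therefore lcm(a, s) divides i. From k divides i, lcm(lcm(a, s), k) divides i. i = u, so lcm(lcm(a, s), k) divides u. Since u > 0, lcm(lcm(a, s), k) ≤ u.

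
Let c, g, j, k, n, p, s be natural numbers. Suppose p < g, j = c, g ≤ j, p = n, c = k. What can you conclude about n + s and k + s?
n + s < k + s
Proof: Because p = n and p < g, n < g. Since j = c and g ≤ j, g ≤ c. n < g, so n < c. Since c = k, n < k. Then n + s < k + s.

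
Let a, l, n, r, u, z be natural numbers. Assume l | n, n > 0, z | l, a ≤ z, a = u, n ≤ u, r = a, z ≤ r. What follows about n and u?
n = u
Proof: r = a and z ≤ r, hence z ≤ a. a ≤ z, so z = a. Since a = u, z = u. z | l and l | n, hence z | n. z = u, so u | n. From n > 0, u ≤ n. Since n ≤ u, n = u.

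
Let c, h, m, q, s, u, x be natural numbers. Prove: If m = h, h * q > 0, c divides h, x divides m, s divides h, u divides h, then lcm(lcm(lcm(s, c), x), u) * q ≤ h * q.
s divides h and c divides h, so lcm(s, c) divides h. m = h and x divides m, therefore x divides h. From lcm(s, c) divides h, lcm(lcm(s, c), x) divides h. u divides h, so lcm(lcm(lcm(s, c), x), u) divides h. Then lcm(lcm(lcm(s, c), x), u) * q divides h * q. h * q > 0, so lcm(lcm(lcm(s, c), x), u) * q ≤ h * q.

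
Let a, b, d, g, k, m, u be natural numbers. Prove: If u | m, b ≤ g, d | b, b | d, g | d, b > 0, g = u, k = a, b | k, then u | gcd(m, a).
d | b and b | d, hence d = b. Because g | d, g | b. Since b > 0, g ≤ b. Since b ≤ g, b = g. g = u, so b = u. k = a and b | k, hence b | a. b = u, so u | a. Since u | m, u | gcd(m, a).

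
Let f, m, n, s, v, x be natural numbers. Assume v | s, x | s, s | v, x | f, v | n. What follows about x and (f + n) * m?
x | (f + n) * m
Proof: s | v and v | s, thus s = v. x | s, so x | v. Since v | n, x | n. Since x | f, x | f + n. Then x | (f + n) * m.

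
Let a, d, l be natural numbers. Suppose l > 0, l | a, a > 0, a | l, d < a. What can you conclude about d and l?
d < l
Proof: a | l and l > 0, so a ≤ l. l | a and a > 0, so l ≤ a. Since a ≤ l, a = l. Since d < a, d < l.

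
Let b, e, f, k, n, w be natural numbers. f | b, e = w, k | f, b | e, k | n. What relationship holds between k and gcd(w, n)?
k | gcd(w, n)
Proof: Since k | f and f | b, k | b. b | e, so k | e. e = w, so k | w. Since k | n, k | gcd(w, n).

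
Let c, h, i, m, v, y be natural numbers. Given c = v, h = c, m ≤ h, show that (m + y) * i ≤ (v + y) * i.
h = c and m ≤ h, therefore m ≤ c. c = v, so m ≤ v. Then m + y ≤ v + y. By multiplying by a non-negative, (m + y) * i ≤ (v + y) * i.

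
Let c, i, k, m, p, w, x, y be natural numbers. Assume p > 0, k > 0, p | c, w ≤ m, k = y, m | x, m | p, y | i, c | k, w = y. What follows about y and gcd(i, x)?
y | gcd(i, x)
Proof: m | p and p > 0, hence m ≤ p. p | c and c | k, therefore p | k. k > 0, so p ≤ k. k = y, so p ≤ y. Since m ≤ p, m ≤ y. w = y and w ≤ m, thus y ≤ m. m ≤ y, so m = y. m | x, so y | x. Since y | i, y | gcd(i, x).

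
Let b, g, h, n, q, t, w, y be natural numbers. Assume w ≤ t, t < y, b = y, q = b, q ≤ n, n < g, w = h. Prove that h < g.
w = h and w ≤ t, so h ≤ t. Since t < y, h < y. Since q = b and b = y, q = y. q ≤ n and n < g, hence q < g. Since q = y, y < g. h < y, so h < g.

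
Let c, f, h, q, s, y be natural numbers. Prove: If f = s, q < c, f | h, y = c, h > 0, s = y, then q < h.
Because s = y and y = c, s = c. From f = s, f = c. Since f | h, c | h. h > 0, so c ≤ h. Since q < c, q < h.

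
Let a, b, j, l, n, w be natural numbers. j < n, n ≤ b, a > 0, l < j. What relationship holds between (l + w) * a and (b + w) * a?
(l + w) * a < (b + w) * a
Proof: From j < n and n ≤ b, j < b. l < j, so l < b. Then l + w < b + w. a > 0, so (l + w) * a < (b + w) * a.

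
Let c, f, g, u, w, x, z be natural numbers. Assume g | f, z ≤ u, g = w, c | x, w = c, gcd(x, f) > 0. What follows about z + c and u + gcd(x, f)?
z + c ≤ u + gcd(x, f)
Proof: Because g = w and w = c, g = c. Since g | f, c | f. c | x, so c | gcd(x, f). gcd(x, f) > 0, so c ≤ gcd(x, f). From z ≤ u, z + c ≤ u + gcd(x, f).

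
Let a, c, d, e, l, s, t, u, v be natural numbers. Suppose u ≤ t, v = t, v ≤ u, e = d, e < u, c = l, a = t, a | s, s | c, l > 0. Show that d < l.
From v = t and v ≤ u, t ≤ u. u ≤ t, so u = t. Since e = d and e < u, d < u. Since u = t, d < t. a | s and s | c, thus a | c. Since a = t, t | c. c = l, so t | l. Since l > 0, t ≤ l. Because d < t, d < l.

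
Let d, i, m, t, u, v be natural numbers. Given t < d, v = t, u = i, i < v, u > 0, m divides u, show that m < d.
m divides u and u > 0, hence m ≤ u. u = i, so m ≤ i. i < v, so m < v. Since v = t, m < t. Since t < d, m < d.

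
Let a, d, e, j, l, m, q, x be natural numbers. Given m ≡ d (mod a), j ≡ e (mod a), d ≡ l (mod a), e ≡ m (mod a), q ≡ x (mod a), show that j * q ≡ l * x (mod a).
Since j ≡ e (mod a) and e ≡ m (mod a), j ≡ m (mod a). Since m ≡ d (mod a), j ≡ d (mod a). Since d ≡ l (mod a), j ≡ l (mod a). Since q ≡ x (mod a), j * q ≡ l * x (mod a).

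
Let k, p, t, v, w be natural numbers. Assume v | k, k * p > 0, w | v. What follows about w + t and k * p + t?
w + t ≤ k * p + t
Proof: w | v and v | k, thus w | k. Then w | k * p. k * p > 0, so w ≤ k * p. Then w + t ≤ k * p + t.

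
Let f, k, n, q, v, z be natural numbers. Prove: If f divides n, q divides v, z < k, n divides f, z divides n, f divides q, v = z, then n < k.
f divides n and n divides f, thus f = n. v = z and q divides v, hence q divides z. Since f divides q, f divides z. f = n, so n divides z. z divides n, so z = n. Since z < k, n < k.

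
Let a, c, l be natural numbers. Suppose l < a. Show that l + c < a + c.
l < a. By adding to both sides, l + c < a + c.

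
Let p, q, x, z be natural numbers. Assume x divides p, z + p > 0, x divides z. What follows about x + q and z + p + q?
x + q ≤ z + p + q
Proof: x divides z and x divides p, therefore x divides z + p. From z + p > 0, x ≤ z + p. Then x + q ≤ z + p + q.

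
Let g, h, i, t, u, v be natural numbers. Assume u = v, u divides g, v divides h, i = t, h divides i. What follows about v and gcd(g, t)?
v divides gcd(g, t)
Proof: From u = v and u divides g, v divides g. i = t and h divides i, therefore h divides t. Since v divides h, v divides t. v divides g, so v divides gcd(g, t).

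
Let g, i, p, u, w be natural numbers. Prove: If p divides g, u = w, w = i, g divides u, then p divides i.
u = w and g divides u, hence g divides w. Since w = i, g divides i. Since p divides g, p divides i.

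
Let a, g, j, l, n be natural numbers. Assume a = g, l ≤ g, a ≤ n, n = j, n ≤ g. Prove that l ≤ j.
From a = g and a ≤ n, g ≤ n. From n ≤ g, g = n. Since n = j, g = j. Since l ≤ g, l ≤ j.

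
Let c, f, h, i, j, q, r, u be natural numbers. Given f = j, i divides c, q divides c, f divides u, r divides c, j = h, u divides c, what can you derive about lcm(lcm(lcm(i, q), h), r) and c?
lcm(lcm(lcm(i, q), h), r) divides c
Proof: Because i divides c and q divides c, lcm(i, q) divides c. Since f = j and j = h, f = h. f divides u and u divides c, so f divides c. f = h, so h divides c. lcm(i, q) divides c, so lcm(lcm(i, q), h) divides c. Since r divides c, lcm(lcm(lcm(i, q), h), r) divides c.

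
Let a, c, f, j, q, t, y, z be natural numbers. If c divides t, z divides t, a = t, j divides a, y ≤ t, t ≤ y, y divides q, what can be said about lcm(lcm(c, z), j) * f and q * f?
lcm(lcm(c, z), j) * f divides q * f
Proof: c divides t and z divides t, hence lcm(c, z) divides t. From a = t and j divides a, j divides t. Since lcm(c, z) divides t, lcm(lcm(c, z), j) divides t. From y ≤ t and t ≤ y, y = t. Because y divides q, t divides q. lcm(lcm(c, z), j) divides t, so lcm(lcm(c, z), j) divides q. Then lcm(lcm(c, z), j) * f divides q * f.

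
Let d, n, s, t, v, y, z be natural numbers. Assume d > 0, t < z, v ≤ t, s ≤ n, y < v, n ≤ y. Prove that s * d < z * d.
Because n ≤ y and y < v, n < v. v ≤ t and t < z, therefore v < z. n < v, so n < z. Since s ≤ n, s < z. Since d > 0, s * d < z * d.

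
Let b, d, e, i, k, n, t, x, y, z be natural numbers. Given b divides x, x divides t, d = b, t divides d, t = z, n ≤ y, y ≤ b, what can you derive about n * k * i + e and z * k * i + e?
n * k * i + e ≤ z * k * i + e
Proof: b divides x and x divides t, so b divides t. From d = b and t divides d, t divides b. b divides t, so b = t. Since t = z, b = z. Since n ≤ y and y ≤ b, n ≤ b. b = z, so n ≤ z. By multiplying by a non-negative, n * k ≤ z * k. By multiplying by a non-negative, n * k * i ≤ z * k * i. Then n * k * i + e ≤ z * k * i + e.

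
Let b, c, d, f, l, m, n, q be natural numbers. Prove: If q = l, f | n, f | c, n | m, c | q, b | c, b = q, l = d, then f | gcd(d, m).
Since b = q and b | c, q | c. Since c | q, c = q. q = l, so c = l. Since l = d, c = d. Since f | c, f | d. Since f | n and n | m, f | m. Since f | d, f | gcd(d, m).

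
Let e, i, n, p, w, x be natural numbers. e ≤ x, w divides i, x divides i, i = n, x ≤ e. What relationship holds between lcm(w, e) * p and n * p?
lcm(w, e) * p divides n * p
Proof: Since x ≤ e and e ≤ x, x = e. x divides i, so e divides i. w divides i, so lcm(w, e) divides i. i = n, so lcm(w, e) divides n. Then lcm(w, e) * p divides n * p.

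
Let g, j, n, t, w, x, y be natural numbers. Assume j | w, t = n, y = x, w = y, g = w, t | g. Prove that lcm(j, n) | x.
w = y and y = x, hence w = x. t = n and t | g, therefore n | g. g = w, so n | w. From j | w, lcm(j, n) | w. Since w = x, lcm(j, n) | x.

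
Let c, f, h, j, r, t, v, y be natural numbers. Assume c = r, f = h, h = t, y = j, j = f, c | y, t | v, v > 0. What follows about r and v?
r ≤ v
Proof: Because f = h and h = t, f = t. From y = j and j = f, y = f. c | y, so c | f. Since f = t, c | t. Since t | v, c | v. Because c = r, r | v. v > 0, so r ≤ v.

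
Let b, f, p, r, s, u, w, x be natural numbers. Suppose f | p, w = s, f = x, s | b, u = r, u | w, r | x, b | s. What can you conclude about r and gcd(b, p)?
r | gcd(b, p)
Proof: s | b and b | s, therefore s = b. From w = s, w = b. u = r and u | w, therefore r | w. w = b, so r | b. Since f = x and f | p, x | p. Since r | x, r | p. From r | b, r | gcd(b, p).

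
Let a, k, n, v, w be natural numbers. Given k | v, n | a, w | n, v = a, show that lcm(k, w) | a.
v = a and k | v, thus k | a. Because w | n and n | a, w | a. k | a, so lcm(k, w) | a.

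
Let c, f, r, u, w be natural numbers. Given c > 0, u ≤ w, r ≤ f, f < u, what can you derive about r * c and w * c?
r * c < w * c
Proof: Because r ≤ f and f < u, r < u. u ≤ w, so r < w. Combining with c > 0, by multiplying by a positive, r * c < w * c.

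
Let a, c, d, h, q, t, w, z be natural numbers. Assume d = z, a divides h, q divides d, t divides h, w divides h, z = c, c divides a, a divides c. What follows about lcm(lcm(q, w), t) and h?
lcm(lcm(q, w), t) divides h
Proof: Since c divides a and a divides c, c = a. z = c, so z = a. d = z and q divides d, hence q divides z. z = a, so q divides a. a divides h, so q divides h. Since w divides h, lcm(q, w) divides h. Since t divides h, lcm(lcm(q, w), t) divides h.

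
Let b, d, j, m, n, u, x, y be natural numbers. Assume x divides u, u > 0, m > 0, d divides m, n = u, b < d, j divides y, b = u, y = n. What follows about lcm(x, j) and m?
lcm(x, j) < m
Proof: From y = n and n = u, y = u. j divides y, so j divides u. Since x divides u, lcm(x, j) divides u. u > 0, so lcm(x, j) ≤ u. b = u and b < d, hence u < d. lcm(x, j) ≤ u, so lcm(x, j) < d. Because d divides m and m > 0, d ≤ m. lcm(x, j) < d, so lcm(x, j) < m.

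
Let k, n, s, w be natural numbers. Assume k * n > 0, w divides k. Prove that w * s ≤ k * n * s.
Since w divides k, w divides k * n. Since k * n > 0, w ≤ k * n. By multiplying by a non-negative, w * s ≤ k * n * s.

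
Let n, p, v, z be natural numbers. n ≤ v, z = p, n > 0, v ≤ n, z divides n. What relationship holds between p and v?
p ≤ v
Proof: n ≤ v and v ≤ n, therefore n = v. z divides n and n > 0, thus z ≤ n. Since z = p, p ≤ n. Since n = v, p ≤ v.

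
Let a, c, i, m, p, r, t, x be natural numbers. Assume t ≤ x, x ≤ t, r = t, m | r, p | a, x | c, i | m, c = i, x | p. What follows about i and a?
i | a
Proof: From c = i and x | c, x | i. t ≤ x and x ≤ t, therefore t = x. r = t, so r = x. i | m and m | r, hence i | r. r = x, so i | x. Since x | i, x = i. x | p and p | a, thus x | a. x = i, so i | a.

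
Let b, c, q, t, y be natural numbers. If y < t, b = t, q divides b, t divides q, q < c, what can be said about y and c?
y < c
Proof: Since b = t and q divides b, q divides t. Since t divides q, q = t. Since q < c, t < c. Because y < t, y < c.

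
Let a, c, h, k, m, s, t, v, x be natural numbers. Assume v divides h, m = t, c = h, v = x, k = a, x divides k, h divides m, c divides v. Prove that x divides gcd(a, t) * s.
k = a and x divides k, hence x divides a. c = h and c divides v, so h divides v. Since v divides h, h = v. Since v = x, h = x. m = t and h divides m, thus h divides t. Since h = x, x divides t. x divides a, so x divides gcd(a, t). Then x divides gcd(a, t) * s.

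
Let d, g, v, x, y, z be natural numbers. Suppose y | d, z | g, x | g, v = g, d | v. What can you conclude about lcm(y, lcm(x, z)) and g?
lcm(y, lcm(x, z)) | g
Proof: v = g and d | v, therefore d | g. Since y | d, y | g. x | g and z | g, so lcm(x, z) | g. y | g, so lcm(y, lcm(x, z)) | g.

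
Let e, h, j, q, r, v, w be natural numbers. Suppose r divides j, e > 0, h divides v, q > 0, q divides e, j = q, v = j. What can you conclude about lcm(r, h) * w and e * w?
lcm(r, h) * w ≤ e * w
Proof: Because v = j and h divides v, h divides j. Since r divides j, lcm(r, h) divides j. Since j = q, lcm(r, h) divides q. Since q > 0, lcm(r, h) ≤ q. q divides e and e > 0, thus q ≤ e. Since lcm(r, h) ≤ q, lcm(r, h) ≤ e. By multiplying by a non-negative, lcm(r, h) * w ≤ e * w.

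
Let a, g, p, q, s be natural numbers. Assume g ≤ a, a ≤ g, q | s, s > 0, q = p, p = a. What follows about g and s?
g ≤ s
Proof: q = p and p = a, hence q = a. Because a ≤ g and g ≤ a, a = g. Since q = a, q = g. Since q | s, g | s. From s > 0, g ≤ s.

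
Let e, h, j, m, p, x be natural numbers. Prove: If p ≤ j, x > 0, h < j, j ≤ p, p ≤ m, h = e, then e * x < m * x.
h = e and h < j, thus e < j. From p ≤ j and j ≤ p, p = j. Since p ≤ m, j ≤ m. Since e < j, e < m. Since x > 0, e * x < m * x.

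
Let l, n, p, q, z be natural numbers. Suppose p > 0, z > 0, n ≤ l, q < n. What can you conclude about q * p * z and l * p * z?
q * p * z < l * p * z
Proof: Since q < n and n ≤ l, q < l. From p > 0, by multiplying by a positive, q * p < l * p. Since z > 0, by multiplying by a positive, q * p * z < l * p * z.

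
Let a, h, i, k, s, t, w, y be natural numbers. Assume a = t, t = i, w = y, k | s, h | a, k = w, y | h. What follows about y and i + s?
y | i + s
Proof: a = t and t = i, therefore a = i. y | h and h | a, hence y | a. Since a = i, y | i. k = w and k | s, so w | s. w = y, so y | s. y | i, so y | i + s.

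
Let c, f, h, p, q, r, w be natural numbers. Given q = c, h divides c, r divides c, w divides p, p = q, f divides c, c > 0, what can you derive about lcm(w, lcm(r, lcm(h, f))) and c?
lcm(w, lcm(r, lcm(h, f))) ≤ c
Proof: p = q and q = c, hence p = c. w divides p, so w divides c. Because h divides c and f divides c, lcm(h, f) divides c. r divides c, so lcm(r, lcm(h, f)) divides c. Since w divides c, lcm(w, lcm(r, lcm(h, f))) divides c. Since c > 0, lcm(w, lcm(r, lcm(h, f))) ≤ c.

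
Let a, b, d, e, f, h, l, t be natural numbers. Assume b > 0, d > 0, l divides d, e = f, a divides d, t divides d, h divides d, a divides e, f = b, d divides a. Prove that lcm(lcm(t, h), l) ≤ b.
From t divides d and h divides d, lcm(t, h) divides d. Because l divides d, lcm(lcm(t, h), l) divides d. Because d > 0, lcm(lcm(t, h), l) ≤ d. a divides d and d divides a, therefore a = d. Because e = f and f = b, e = b. a divides e, so a divides b. Since b > 0, a ≤ b. a = d, so d ≤ b. lcm(lcm(t, h), l) ≤ d, so lcm(lcm(t, h), l) ≤ b.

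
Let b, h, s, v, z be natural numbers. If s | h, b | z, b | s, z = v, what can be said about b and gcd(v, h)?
b | gcd(v, h)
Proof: Since z = v and b | z, b | v. b | s and s | h, thus b | h. b | v, so b | gcd(v, h).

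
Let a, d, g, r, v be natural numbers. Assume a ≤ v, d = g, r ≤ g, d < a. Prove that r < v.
Since d = g and d < a, g < a. Since r ≤ g, r < a. a ≤ v, so r < v.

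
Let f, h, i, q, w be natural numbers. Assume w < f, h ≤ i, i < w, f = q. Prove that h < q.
i < w and w < f, therefore i < f. Since h ≤ i, h < f. f = q, so h < q.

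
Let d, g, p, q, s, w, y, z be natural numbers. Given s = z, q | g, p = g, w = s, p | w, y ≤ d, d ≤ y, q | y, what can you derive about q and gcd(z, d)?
q | gcd(z, d)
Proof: Since w = s and p | w, p | s. p = g, so g | s. q | g, so q | s. Since s = z, q | z. y ≤ d and d ≤ y, hence y = d. q | y, so q | d. q | z, so q | gcd(z, d).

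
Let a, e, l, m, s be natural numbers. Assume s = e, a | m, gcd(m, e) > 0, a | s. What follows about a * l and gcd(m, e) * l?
a * l ≤ gcd(m, e) * l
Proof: s = e and a | s, hence a | e. a | m, so a | gcd(m, e). From gcd(m, e) > 0, a ≤ gcd(m, e). Then a * l ≤ gcd(m, e) * l.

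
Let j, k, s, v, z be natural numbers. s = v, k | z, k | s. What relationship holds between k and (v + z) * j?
k | (v + z) * j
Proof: s = v and k | s, hence k | v. Since k | z, k | v + z. Then k | (v + z) * j.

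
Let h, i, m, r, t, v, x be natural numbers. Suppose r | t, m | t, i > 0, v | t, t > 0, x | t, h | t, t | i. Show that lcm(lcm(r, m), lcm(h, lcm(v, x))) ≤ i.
From r | t and m | t, lcm(r, m) | t. Since v | t and x | t, lcm(v, x) | t. h | t, so lcm(h, lcm(v, x)) | t. lcm(r, m) | t, so lcm(lcm(r, m), lcm(h, lcm(v, x))) | t. t > 0, so lcm(lcm(r, m), lcm(h, lcm(v, x))) ≤ t. Because t | i and i > 0, t ≤ i. lcm(lcm(r, m), lcm(h, lcm(v, x))) ≤ t, so lcm(lcm(r, m), lcm(h, lcm(v, x))) ≤ i.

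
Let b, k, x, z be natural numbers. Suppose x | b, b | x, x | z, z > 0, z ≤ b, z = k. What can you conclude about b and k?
b = k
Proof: x | b and b | x, hence x = b. Because x | z and z > 0, x ≤ z. x = b, so b ≤ z. z ≤ b, so b = z. Since z = k, b = k.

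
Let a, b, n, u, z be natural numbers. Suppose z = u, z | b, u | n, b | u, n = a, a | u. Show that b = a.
z = u and z | b, thus u | b. b | u, so b = u. n = a and u | n, so u | a. a | u, so u = a. Since b = u, b = a.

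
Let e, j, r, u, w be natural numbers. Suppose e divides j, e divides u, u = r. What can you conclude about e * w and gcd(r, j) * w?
e * w divides gcd(r, j) * w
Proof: Since u = r and e divides u, e divides r. e divides j, so e divides gcd(r, j). Then e * w divides gcd(r, j) * w.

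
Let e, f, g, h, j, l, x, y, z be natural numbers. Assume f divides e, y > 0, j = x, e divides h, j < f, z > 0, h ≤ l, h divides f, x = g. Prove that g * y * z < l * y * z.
Because f divides e and e divides h, f divides h. Since h divides f, f = h. Since j < f, j < h. Since h ≤ l, j < l. j = x, so x < l. Because x = g, g < l. Combined with y > 0, by multiplying by a positive, g * y < l * y. Since z > 0, by multiplying by a positive, g * y * z < l * y * z.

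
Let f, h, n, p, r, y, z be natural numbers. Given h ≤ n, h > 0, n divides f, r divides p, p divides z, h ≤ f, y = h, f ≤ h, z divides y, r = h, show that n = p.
f ≤ h and h ≤ f, therefore f = h. n divides f, so n divides h. h > 0, so n ≤ h. h ≤ n, so n = h. Because r = h and r divides p, h divides p. From y = h and z divides y, z divides h. Since p divides z, p divides h. Since h divides p, h = p. n = h, so n = p.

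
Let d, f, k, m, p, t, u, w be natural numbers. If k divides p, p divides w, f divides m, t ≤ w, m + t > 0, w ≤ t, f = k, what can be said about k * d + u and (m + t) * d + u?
k * d + u ≤ (m + t) * d + u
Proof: From f = k and f divides m, k divides m. w ≤ t and t ≤ w, therefore w = t. Since p divides w, p divides t. Since k divides p, k divides t. Since k divides m, k divides m + t. m + t > 0, so k ≤ m + t. By multiplying by a non-negative, k * d ≤ (m + t) * d. Then k * d + u ≤ (m + t) * d + u.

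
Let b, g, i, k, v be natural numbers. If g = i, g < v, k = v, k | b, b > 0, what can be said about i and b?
i < b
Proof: Because k | b and b > 0, k ≤ b. k = v, so v ≤ b. Since g < v, g < b. g = i, so i < b.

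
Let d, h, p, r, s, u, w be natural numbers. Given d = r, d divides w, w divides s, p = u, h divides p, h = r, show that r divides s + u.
d = r and d divides w, thus r divides w. Since w divides s, r divides s. Since p = u and h divides p, h divides u. Since h = r, r divides u. Since r divides s, r divides s + u.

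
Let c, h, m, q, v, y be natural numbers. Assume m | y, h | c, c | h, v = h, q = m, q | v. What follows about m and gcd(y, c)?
m | gcd(y, c)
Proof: h | c and c | h, thus h = c. Because q = m and q | v, m | v. Since v = h, m | h. Since h = c, m | c. Because m | y, m | gcd(y, c).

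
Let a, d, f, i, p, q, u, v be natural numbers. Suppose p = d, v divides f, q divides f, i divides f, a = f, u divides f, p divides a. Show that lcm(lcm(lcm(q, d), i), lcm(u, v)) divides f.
a = f and p divides a, thus p divides f. p = d, so d divides f. q divides f, so lcm(q, d) divides f. i divides f, so lcm(lcm(q, d), i) divides f. u divides f and v divides f, so lcm(u, v) divides f. Since lcm(lcm(q, d), i) divides f, lcm(lcm(lcm(q, d), i), lcm(u, v)) divides f.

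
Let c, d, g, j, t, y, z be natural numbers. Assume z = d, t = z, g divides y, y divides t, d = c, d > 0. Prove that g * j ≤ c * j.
From t = z and y divides t, y divides z. g divides y, so g divides z. From z = d, g divides d. Because d > 0, g ≤ d. Since d = c, g ≤ c. By multiplying by a non-negative, g * j ≤ c * j.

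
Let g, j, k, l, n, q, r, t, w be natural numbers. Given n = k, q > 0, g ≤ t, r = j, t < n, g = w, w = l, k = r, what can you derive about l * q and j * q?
l * q < j * q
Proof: Since g = w and w = l, g = l. Since n = k and k = r, n = r. Because t < n, t < r. r = j, so t < j. g ≤ t, so g < j. g = l, so l < j. Since q > 0, by multiplying by a positive, l * q < j * q.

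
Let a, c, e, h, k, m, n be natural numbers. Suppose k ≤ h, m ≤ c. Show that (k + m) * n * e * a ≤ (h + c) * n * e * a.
k ≤ h and m ≤ c, thus k + m ≤ h + c. Then (k + m) * n ≤ (h + c) * n. Then (k + m) * n * e ≤ (h + c) * n * e. Then (k + m) * n * e * a ≤ (h + c) * n * e * a.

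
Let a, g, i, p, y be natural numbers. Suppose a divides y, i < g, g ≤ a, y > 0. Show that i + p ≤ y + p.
From i < g and g ≤ a, i < a. a divides y and y > 0, thus a ≤ y. Since i < a, i < y. Then i + p < y + p. Then i + p ≤ y + p.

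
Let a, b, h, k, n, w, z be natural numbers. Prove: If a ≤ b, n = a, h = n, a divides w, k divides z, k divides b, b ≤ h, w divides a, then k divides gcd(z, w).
Because h = n and n = a, h = a. b ≤ h, so b ≤ a. Since a ≤ b, b = a. a divides w and w divides a, hence a = w. Since b = a, b = w. Since k divides b, k divides w. Since k divides z, k divides gcd(z, w).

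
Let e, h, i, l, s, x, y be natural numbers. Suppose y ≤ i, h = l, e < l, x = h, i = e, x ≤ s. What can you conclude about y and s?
y < s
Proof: i = e and y ≤ i, therefore y ≤ e. x = h and h = l, so x = l. x ≤ s, so l ≤ s. Since e < l, e < s. Since y ≤ e, y < s.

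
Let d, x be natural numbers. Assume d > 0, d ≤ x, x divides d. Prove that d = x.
From x divides d and d > 0, x ≤ d. Since d ≤ x, x = d. Then d = x.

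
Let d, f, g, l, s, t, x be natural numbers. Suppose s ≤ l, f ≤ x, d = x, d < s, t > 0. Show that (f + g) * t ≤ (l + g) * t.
d = x and d < s, hence x < s. Since s ≤ l, x < l. Since f ≤ x, f < l. Then f + g < l + g. t > 0, so (f + g) * t < (l + g) * t. Then (f + g) * t ≤ (l + g) * t.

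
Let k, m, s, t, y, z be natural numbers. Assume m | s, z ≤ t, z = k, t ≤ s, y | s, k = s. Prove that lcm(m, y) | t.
Because z = k and k = s, z = s. From z ≤ t, s ≤ t. Since t ≤ s, s = t. m | s and y | s, thus lcm(m, y) | s. Since s = t, lcm(m, y) | t.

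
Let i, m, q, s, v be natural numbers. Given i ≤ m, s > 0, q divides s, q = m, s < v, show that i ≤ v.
From q = m and q divides s, m divides s. s > 0, so m ≤ s. i ≤ m, so i ≤ s. Since s < v, i < v. Then i ≤ v.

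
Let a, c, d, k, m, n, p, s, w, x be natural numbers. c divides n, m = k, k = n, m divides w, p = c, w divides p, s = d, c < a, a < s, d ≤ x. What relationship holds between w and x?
w < x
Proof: Since m = k and k = n, m = n. From m divides w, n divides w. Because c divides n, c divides w. p = c and w divides p, so w divides c. Since c divides w, c = w. c < a and a < s, thus c < s. s = d, so c < d. d ≤ x, so c < x. c = w, so w < x.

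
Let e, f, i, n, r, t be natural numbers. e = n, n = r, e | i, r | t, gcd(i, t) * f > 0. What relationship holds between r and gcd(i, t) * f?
r ≤ gcd(i, t) * f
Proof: Because e = n and n = r, e = r. Since e | i, r | i. Since r | t, r | gcd(i, t). Then r | gcd(i, t) * f. From gcd(i, t) * f > 0, r ≤ gcd(i, t) * f.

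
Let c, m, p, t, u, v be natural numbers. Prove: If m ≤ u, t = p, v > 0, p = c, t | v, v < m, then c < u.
t = p and t | v, hence p | v. v > 0, so p ≤ v. Since v < m, p < m. Since p = c, c < m. m ≤ u, so c < u.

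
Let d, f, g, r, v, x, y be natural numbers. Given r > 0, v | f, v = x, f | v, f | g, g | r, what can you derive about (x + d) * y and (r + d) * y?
(x + d) * y ≤ (r + d) * y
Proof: Since f | v and v | f, f = v. f | g and g | r, so f | r. Since f = v, v | r. Since r > 0, v ≤ r. v = x, so x ≤ r. Then x + d ≤ r + d. Then (x + d) * y ≤ (r + d) * y.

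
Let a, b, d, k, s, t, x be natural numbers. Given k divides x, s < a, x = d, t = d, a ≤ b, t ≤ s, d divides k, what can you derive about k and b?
k < b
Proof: x = d and k divides x, hence k divides d. Since d divides k, d = k. t = d and t ≤ s, so d ≤ s. s < a, so d < a. Since d = k, k < a. a ≤ b, so k < b.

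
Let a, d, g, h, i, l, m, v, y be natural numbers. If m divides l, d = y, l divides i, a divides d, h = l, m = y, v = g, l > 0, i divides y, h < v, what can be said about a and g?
a < g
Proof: m = y and m divides l, hence y divides l. l divides i and i divides y, thus l divides y. y divides l, so y = l. Since d = y and a divides d, a divides y. Since y = l, a divides l. l > 0, so a ≤ l. From h = l and h < v, l < v. v = g, so l < g. Because a ≤ l, a < g.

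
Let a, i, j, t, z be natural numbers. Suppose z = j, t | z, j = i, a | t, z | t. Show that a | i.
Since t | z and z | t, t = z. Since z = j, t = j. Since j = i, t = i. Because a | t, a | i.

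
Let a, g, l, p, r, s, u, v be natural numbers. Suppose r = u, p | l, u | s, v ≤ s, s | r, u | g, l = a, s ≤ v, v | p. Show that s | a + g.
v ≤ s and s ≤ v, thus v = s. l = a and p | l, hence p | a. Since v | p, v | a. v = s, so s | a. r = u and s | r, hence s | u. Because u | s, u = s. Because u | g, s | g. Since s | a, s | a + g.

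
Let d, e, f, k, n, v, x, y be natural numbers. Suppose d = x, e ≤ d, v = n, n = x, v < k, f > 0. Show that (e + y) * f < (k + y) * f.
d = x and e ≤ d, therefore e ≤ x. v = n and n = x, so v = x. Since v < k, x < k. e ≤ x, so e < k. Then e + y < k + y. Since f > 0, by multiplying by a positive, (e + y) * f < (k + y) * f.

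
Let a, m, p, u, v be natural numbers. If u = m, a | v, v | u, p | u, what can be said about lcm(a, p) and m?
lcm(a, p) | m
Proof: Because a | v and v | u, a | u. p | u, so lcm(a, p) | u. u = m, so lcm(a, p) | m.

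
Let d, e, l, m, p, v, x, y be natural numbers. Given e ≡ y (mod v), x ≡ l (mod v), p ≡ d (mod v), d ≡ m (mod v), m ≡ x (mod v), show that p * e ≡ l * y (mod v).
p ≡ d (mod v) and d ≡ m (mod v), thus p ≡ m (mod v). Because m ≡ x (mod v), p ≡ x (mod v). x ≡ l (mod v), so p ≡ l (mod v). Since e ≡ y (mod v), p * e ≡ l * y (mod v).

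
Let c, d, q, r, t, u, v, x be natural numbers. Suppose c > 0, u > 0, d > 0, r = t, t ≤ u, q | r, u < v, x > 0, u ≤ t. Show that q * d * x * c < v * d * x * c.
Since t ≤ u and u ≤ t, t = u. Since r = t, r = u. Since q | r, q | u. Since u > 0, q ≤ u. Since u < v, q < v. Since d > 0, q * d < v * d. Since x > 0, q * d * x < v * d * x. Since c > 0, q * d * x * c < v * d * x * c.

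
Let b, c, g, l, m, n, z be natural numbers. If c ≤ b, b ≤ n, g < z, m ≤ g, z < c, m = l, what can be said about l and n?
l < n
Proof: m ≤ g and g < z, therefore m < z. Since z < c, m < c. m = l, so l < c. c ≤ b and b ≤ n, thus c ≤ n. Since l < c, l < n.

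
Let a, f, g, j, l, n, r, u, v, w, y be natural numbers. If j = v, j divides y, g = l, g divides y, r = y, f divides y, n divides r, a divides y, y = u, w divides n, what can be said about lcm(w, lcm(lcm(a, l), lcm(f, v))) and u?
lcm(w, lcm(lcm(a, l), lcm(f, v))) divides u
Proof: Since r = y and n divides r, n divides y. Because w divides n, w divides y. Since g = l and g divides y, l divides y. Since a divides y, lcm(a, l) divides y. j = v and j divides y, therefore v divides y. f divides y, so lcm(f, v) divides y. Since lcm(a, l) divides y, lcm(lcm(a, l), lcm(f, v)) divides y. Since w divides y, lcm(w, lcm(lcm(a, l), lcm(f, v))) divides y. Since y = u, lcm(w, lcm(lcm(a, l), lcm(f, v))) divides u.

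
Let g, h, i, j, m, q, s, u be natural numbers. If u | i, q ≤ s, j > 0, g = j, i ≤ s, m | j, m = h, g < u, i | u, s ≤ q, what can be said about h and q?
h < q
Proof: m = h and m | j, hence h | j. j > 0, so h ≤ j. g = j and g < u, thus j < u. Since h ≤ j, h < u. i | u and u | i, therefore i = u. Because s ≤ q and q ≤ s, s = q. i ≤ s, so i ≤ q. Since i = u, u ≤ q. Since h < u, h < q.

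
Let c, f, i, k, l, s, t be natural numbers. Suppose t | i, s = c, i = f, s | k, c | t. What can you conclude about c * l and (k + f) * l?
c * l | (k + f) * l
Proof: Since s = c and s | k, c | k. Because c | t and t | i, c | i. Because i = f, c | f. c | k, so c | k + f. Then c * l | (k + f) * l.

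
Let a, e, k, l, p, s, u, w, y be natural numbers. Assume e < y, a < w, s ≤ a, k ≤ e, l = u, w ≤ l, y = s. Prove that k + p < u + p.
Since y = s and e < y, e < s. k ≤ e, so k < s. s ≤ a and a < w, thus s < w. l = u and w ≤ l, so w ≤ u. s < w, so s < u. From k < s, k < u. Then k + p < u + p.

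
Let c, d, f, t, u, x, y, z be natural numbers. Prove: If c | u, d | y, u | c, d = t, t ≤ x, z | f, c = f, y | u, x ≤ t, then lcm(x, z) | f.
t ≤ x and x ≤ t, thus t = x. d = t and d | y, thus t | y. Since u | c and c | u, u = c. Because y | u, y | c. Since t | y, t | c. Since c = f, t | f. Since t = x, x | f. Since z | f, lcm(x, z) | f.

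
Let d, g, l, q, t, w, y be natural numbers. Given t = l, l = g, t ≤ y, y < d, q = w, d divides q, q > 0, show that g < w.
From t = l and l = g, t = g. Since d divides q and q > 0, d ≤ q. Since q = w, d ≤ w. y < d, so y < w. Since t ≤ y, t < w. From t = g, g < w.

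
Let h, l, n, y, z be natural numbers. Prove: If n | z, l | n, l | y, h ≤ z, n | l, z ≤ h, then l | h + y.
n | l and l | n, hence n = l. Since z ≤ h and h ≤ z, z = h. Since n | z, n | h. n = l, so l | h. From l | y, l | h + y.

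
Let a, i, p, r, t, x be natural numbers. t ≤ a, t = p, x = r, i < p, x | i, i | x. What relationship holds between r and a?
r < a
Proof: From i | x and x | i, i = x. Since x = r, i = r. Since i < p, r < p. Because t = p and t ≤ a, p ≤ a. Since r < p, r < a.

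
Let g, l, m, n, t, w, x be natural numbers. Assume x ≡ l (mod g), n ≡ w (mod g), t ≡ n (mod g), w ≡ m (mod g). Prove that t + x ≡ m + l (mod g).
t ≡ n (mod g) and n ≡ w (mod g), thus t ≡ w (mod g). w ≡ m (mod g), so t ≡ m (mod g). Because x ≡ l (mod g), by adding congruences, t + x ≡ m + l (mod g).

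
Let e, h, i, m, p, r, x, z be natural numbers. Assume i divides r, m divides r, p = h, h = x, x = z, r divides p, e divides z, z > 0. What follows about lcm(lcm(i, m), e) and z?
lcm(lcm(i, m), e) ≤ z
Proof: i divides r and m divides r, so lcm(i, m) divides r. h = x and x = z, therefore h = z. From p = h, p = z. Since r divides p, r divides z. Since lcm(i, m) divides r, lcm(i, m) divides z. Since e divides z, lcm(lcm(i, m), e) divides z. Because z > 0, lcm(lcm(i, m), e) ≤ z.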